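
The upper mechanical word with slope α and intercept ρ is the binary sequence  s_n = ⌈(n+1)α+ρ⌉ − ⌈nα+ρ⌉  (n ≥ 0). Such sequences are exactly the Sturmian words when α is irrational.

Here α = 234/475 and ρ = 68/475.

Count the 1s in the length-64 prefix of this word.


31

#1s = Σ_{n=0}^{63} s_n = Σ_{n=0}^{63} (⌈(n+1)α+ρ⌉ − ⌈nα+ρ⌉)
the sum telescopes: every ⌈nα+ρ⌉ with 0 < n < 64 appears once with + and once with −, leaving ⌈64α+ρ⌉ − ⌈0·α+ρ⌉
64α + ρ = (64·234 + 68) / 475 = 15044/475
ρ = 68/475
⌈15044/475⌉ = 32,  ⌈68/475⌉ = 1
#1s = 32 − 1 = 31


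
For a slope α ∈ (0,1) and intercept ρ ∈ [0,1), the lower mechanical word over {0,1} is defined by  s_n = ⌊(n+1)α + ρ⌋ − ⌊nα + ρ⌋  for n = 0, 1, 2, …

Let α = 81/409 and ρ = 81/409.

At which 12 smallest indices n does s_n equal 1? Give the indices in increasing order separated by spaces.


n=0: ⌊162/409⌋−⌊81/409⌋ = 0−0 = 0
n=1: ⌊243/409⌋−⌊162/409⌋ = 0−0 = 0
n=2: ⌊324/409⌋−⌊243/409⌋ = 0−0 = 0
n=3: ⌊405/409⌋−⌊324/409⌋ = 0−0 = 0
n=4: ⌊486/409⌋−⌊405/409⌋ = 1−0 = 1  ← one
n=5: ⌊567/409⌋−⌊486/409⌋ = 1−1 = 0
n=6: ⌊648/409⌋−⌊567/409⌋ = 1−1 = 0
n=7: ⌊729/409⌋−⌊648/409⌋ = 1−1 = 0
n=8: ⌊810/409⌋−⌊729/409⌋ = 1−1 = 0
n=9: ⌊891/409⌋−⌊810/409⌋ = 2−1 = 1  ← one
n=10: ⌊972/409⌋−⌊891/409⌋ = 2−2 = 0
n=11: ⌊1053/409⌋−⌊972/409⌋ = 2−2 = 0
n=12: ⌊1134/409⌋−⌊1053/409⌋ = 2−2 = 0
n=13: ⌊1215/409⌋−⌊1134/409⌋ = 2−2 = 0
n=14: ⌊1296/409⌋−⌊1215/409⌋ = 3−2 = 1  ← one
n=15: ⌊1377/409⌋−⌊1296/409⌋ = 3−3 = 0
n=16: ⌊1458/409⌋−⌊1377/409⌋ = 3−3 = 0
n=17: ⌊1539/409⌋−⌊1458/409⌋ = 3−3 = 0
n=18: ⌊1620/409⌋−⌊1539/409⌋ = 3−3 = 0
n=19: ⌊1701/409⌋−⌊1620/409⌋ = 4−3 = 1  ← one
n=20: ⌊1782/409⌋−⌊1701/409⌋ = 4−4 = 0
n=21: ⌊1863/409⌋−⌊1782/409⌋ = 4−4 = 0
n=22: ⌊1944/409⌋−⌊1863/409⌋ = 4−4 = 0
n=23: ⌊2025/409⌋−⌊1944/409⌋ = 4−4 = 0
n=24: ⌊2106/409⌋−⌊2025/409⌋ = 5−4 = 1  ← one
n=25: ⌊2187/409⌋−⌊2106/409⌋ = 5−5 = 0
n=26: ⌊2268/409⌋−⌊2187/409⌋ = 5−5 = 0
n=27: ⌊2349/409⌋−⌊2268/409⌋ = 5−5 = 0
n=28: ⌊2430/409⌋−⌊2349/409⌋ = 5−5 = 0
n=29: ⌊2511/409⌋−⌊2430/409⌋ = 6−5 = 1  ← one
n=30: ⌊2592/409⌋−⌊2511/409⌋ = 6−6 = 0
n=31: ⌊2673/409⌋−⌊2592/409⌋ = 6−6 = 0
n=32: ⌊2754/409⌋−⌊2673/409⌋ = 6−6 = 0
n=33: ⌊2835/409⌋−⌊2754/409⌋ = 6−6 = 0
n=34: ⌊2916/409⌋−⌊2835/409⌋ = 7−6 = 1  ← one
n=35: ⌊2997/409⌋−⌊2916/409⌋ = 7−7 = 0
n=36: ⌊3078/409⌋−⌊2997/409⌋ = 7−7 = 0
n=37: ⌊3159/409⌋−⌊3078/409⌋ = 7−7 = 0
n=38: ⌊3240/409⌋−⌊3159/409⌋ = 7−7 = 0
n=39: ⌊3321/409⌋−⌊3240/409⌋ = 8−7 = 1  ← one
n=40: ⌊3402/409⌋−⌊3321/409⌋ = 8−8 = 0
n=41: ⌊3483/409⌋−⌊3402/409⌋ = 8−8 = 0
n=42: ⌊3564/409⌋−⌊3483/409⌋ = 8−8 = 0
n=43: ⌊3645/409⌋−⌊3564/409⌋ = 8−8 = 0
n=44: ⌊3726/409⌋−⌊3645/409⌋ = 9−8 = 1  ← one
n=45: ⌊3807/409⌋−⌊3726/409⌋ = 9−9 = 0
n=46: ⌊3888/409⌋−⌊3807/409⌋ = 9−9 = 0
n=47: ⌊3969/409⌋−⌊3888/409⌋ = 9−9 = 0
n=48: ⌊4050/409⌋−⌊3969/409⌋ = 9−9 = 0
n=49: ⌊4131/409⌋−⌊4050/409⌋ = 10−9 = 1  ← one
n=50: ⌊4212/409⌋−⌊4131/409⌋ = 10−10 = 0
n=51: ⌊4293/409⌋−⌊4212/409⌋ = 10−10 = 0
n=52: ⌊4374/409⌋−⌊4293/409⌋ = 10−10 = 0
n=53: ⌊4455/409⌋−⌊4374/409⌋ = 10−10 = 0
n=54: ⌊4536/409⌋−⌊4455/409⌋ = 11−10 = 1  ← one
n=55: ⌊4617/409⌋−⌊4536/409⌋ = 11−11 = 0
n=56: ⌊4698/409⌋−⌊4617/409⌋ = 11−11 = 0
n=57: ⌊4779/409⌋−⌊4698/409⌋ = 11−11 = 0
n=58: ⌊4860/409⌋−⌊4779/409⌋ = 11−11 = 0
n=59: ⌊4941/409⌋−⌊4860/409⌋ = 12−11 = 1  ← one
positions of the first 12 ones: 4 9 14 19 24 29 34 39 44 49 54 59

4 9 14 19 24 29 34 39 44 49 54 59


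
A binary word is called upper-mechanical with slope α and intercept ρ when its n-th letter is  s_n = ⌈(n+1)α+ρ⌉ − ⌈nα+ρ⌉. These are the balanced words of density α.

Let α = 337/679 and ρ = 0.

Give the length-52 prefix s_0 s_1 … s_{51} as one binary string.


n=0: ⌈(1·337)/679⌉ − ⌈(0·337)/679⌉ = ⌈337/679⌉ − ⌈0/679⌉ = 1 − 0 = 1
n=1: ⌈(2·337)/679⌉ − ⌈(1·337)/679⌉ = ⌈674/679⌉ − ⌈337/679⌉ = 1 − 1 = 0
n=2: ⌈(3·337)/679⌉ − ⌈(2·337)/679⌉ = ⌈1011/679⌉ − ⌈674/679⌉ = 2 − 1 = 1
n=3: ⌈(4·337)/679⌉ − ⌈(3·337)/679⌉ = ⌈1348/679⌉ − ⌈1011/679⌉ = 2 − 2 = 0
n=4: ⌈(5·337)/679⌉ − ⌈(4·337)/679⌉ = ⌈1685/679⌉ − ⌈1348/679⌉ = 3 − 2 = 1
n=5: ⌈(6·337)/679⌉ − ⌈(5·337)/679⌉ = ⌈2022/679⌉ − ⌈1685/679⌉ = 3 − 3 = 0
n=6: ⌈(7·337)/679⌉ − ⌈(6·337)/679⌉ = ⌈2359/679⌉ − ⌈2022/679⌉ = 4 − 3 = 1
n=7: ⌈(8·337)/679⌉ − ⌈(7·337)/679⌉ = ⌈2696/679⌉ − ⌈2359/679⌉ = 4 − 4 = 0
n=8: ⌈(9·337)/679⌉ − ⌈(8·337)/679⌉ = ⌈3033/679⌉ − ⌈2696/679⌉ = 5 − 4 = 1
n=9: ⌈(10·337)/679⌉ − ⌈(9·337)/679⌉ = ⌈3370/679⌉ − ⌈3033/679⌉ = 5 − 5 = 0
n=10: ⌈(11·337)/679⌉ − ⌈(10·337)/679⌉ = ⌈3707/679⌉ − ⌈3370/679⌉ = 6 − 5 = 1
n=11: ⌈(12·337)/679⌉ − ⌈(11·337)/679⌉ = ⌈4044/679⌉ − ⌈3707/679⌉ = 6 − 6 = 0
n=12: ⌈(13·337)/679⌉ − ⌈(12·337)/679⌉ = ⌈4381/679⌉ − ⌈4044/679⌉ = 7 − 6 = 1
n=13: ⌈(14·337)/679⌉ − ⌈(13·337)/679⌉ = ⌈4718/679⌉ − ⌈4381/679⌉ = 7 − 7 = 0
n=14: ⌈(15·337)/679⌉ − ⌈(14·337)/679⌉ = ⌈5055/679⌉ − ⌈4718/679⌉ = 8 − 7 = 1
n=15: ⌈(16·337)/679⌉ − ⌈(15·337)/679⌉ = ⌈5392/679⌉ − ⌈5055/679⌉ = 8 − 8 = 0
n=16: ⌈(17·337)/679⌉ − ⌈(16·337)/679⌉ = ⌈5729/679⌉ − ⌈5392/679⌉ = 9 − 8 = 1
n=17: ⌈(18·337)/679⌉ − ⌈(17·337)/679⌉ = ⌈6066/679⌉ − ⌈5729/679⌉ = 9 − 9 = 0
n=18: ⌈(19·337)/679⌉ − ⌈(18·337)/679⌉ = ⌈6403/679⌉ − ⌈6066/679⌉ = 10 − 9 = 1
n=19: ⌈(20·337)/679⌉ − ⌈(19·337)/679⌉ = ⌈6740/679⌉ − ⌈6403/679⌉ = 10 − 10 = 0
n=20: ⌈(21·337)/679⌉ − ⌈(20·337)/679⌉ = ⌈7077/679⌉ − ⌈6740/679⌉ = 11 − 10 = 1
n=21: ⌈(22·337)/679⌉ − ⌈(21·337)/679⌉ = ⌈7414/679⌉ − ⌈7077/679⌉ = 11 − 11 = 0
n=22: ⌈(23·337)/679⌉ − ⌈(22·337)/679⌉ = ⌈7751/679⌉ − ⌈7414/679⌉ = 12 − 11 = 1
n=23: ⌈(24·337)/679⌉ − ⌈(23·337)/679⌉ = ⌈8088/679⌉ − ⌈7751/679⌉ = 12 − 12 = 0
n=24: ⌈(25·337)/679⌉ − ⌈(24·337)/679⌉ = ⌈8425/679⌉ − ⌈8088/679⌉ = 13 − 12 = 1
n=25: ⌈(26·337)/679⌉ − ⌈(25·337)/679⌉ = ⌈8762/679⌉ − ⌈8425/679⌉ = 13 − 13 = 0
n=26: ⌈(27·337)/679⌉ − ⌈(26·337)/679⌉ = ⌈9099/679⌉ − ⌈8762/679⌉ = 14 − 13 = 1
n=27: ⌈(28·337)/679⌉ − ⌈(27·337)/679⌉ = ⌈9436/679⌉ − ⌈9099/679⌉ = 14 − 14 = 0
n=28: ⌈(29·337)/679⌉ − ⌈(28·337)/679⌉ = ⌈9773/679⌉ − ⌈9436/679⌉ = 15 − 14 = 1
n=29: ⌈(30·337)/679⌉ − ⌈(29·337)/679⌉ = ⌈10110/679⌉ − ⌈9773/679⌉ = 15 − 15 = 0
n=30: ⌈(31·337)/679⌉ − ⌈(30·337)/679⌉ = ⌈10447/679⌉ − ⌈10110/679⌉ = 16 − 15 = 1
n=31: ⌈(32·337)/679⌉ − ⌈(31·337)/679⌉ = ⌈10784/679⌉ − ⌈10447/679⌉ = 16 − 16 = 0
n=32: ⌈(33·337)/679⌉ − ⌈(32·337)/679⌉ = ⌈11121/679⌉ − ⌈10784/679⌉ = 17 − 16 = 1
n=33: ⌈(34·337)/679⌉ − ⌈(33·337)/679⌉ = ⌈11458/679⌉ − ⌈11121/679⌉ = 17 − 17 = 0
n=34: ⌈(35·337)/679⌉ − ⌈(34·337)/679⌉ = ⌈11795/679⌉ − ⌈11458/679⌉ = 18 − 17 = 1
n=35: ⌈(36·337)/679⌉ − ⌈(35·337)/679⌉ = ⌈12132/679⌉ − ⌈11795/679⌉ = 18 − 18 = 0
n=36: ⌈(37·337)/679⌉ − ⌈(36·337)/679⌉ = ⌈12469/679⌉ − ⌈12132/679⌉ = 19 − 18 = 1
n=37: ⌈(38·337)/679⌉ − ⌈(37·337)/679⌉ = ⌈12806/679⌉ − ⌈12469/679⌉ = 19 − 19 = 0
n=38: ⌈(39·337)/679⌉ − ⌈(38·337)/679⌉ = ⌈13143/679⌉ − ⌈12806/679⌉ = 20 − 19 = 1
n=39: ⌈(40·337)/679⌉ − ⌈(39·337)/679⌉ = ⌈13480/679⌉ − ⌈13143/679⌉ = 20 − 20 = 0
n=40: ⌈(41·337)/679⌉ − ⌈(40·337)/679⌉ = ⌈13817/679⌉ − ⌈13480/679⌉ = 21 − 20 = 1
n=41: ⌈(42·337)/679⌉ − ⌈(41·337)/679⌉ = ⌈14154/679⌉ − ⌈13817/679⌉ = 21 − 21 = 0
n=42: ⌈(43·337)/679⌉ − ⌈(42·337)/679⌉ = ⌈14491/679⌉ − ⌈14154/679⌉ = 22 − 21 = 1
n=43: ⌈(44·337)/679⌉ − ⌈(43·337)/679⌉ = ⌈14828/679⌉ − ⌈14491/679⌉ = 22 − 22 = 0
n=44: ⌈(45·337)/679⌉ − ⌈(44·337)/679⌉ = ⌈15165/679⌉ − ⌈14828/679⌉ = 23 − 22 = 1
n=45: ⌈(46·337)/679⌉ − ⌈(45·337)/679⌉ = ⌈15502/679⌉ − ⌈15165/679⌉ = 23 − 23 = 0
n=46: ⌈(47·337)/679⌉ − ⌈(46·337)/679⌉ = ⌈15839/679⌉ − ⌈15502/679⌉ = 24 − 23 = 1
n=47: ⌈(48·337)/679⌉ − ⌈(47·337)/679⌉ = ⌈16176/679⌉ − ⌈15839/679⌉ = 24 − 24 = 0
n=48: ⌈(49·337)/679⌉ − ⌈(48·337)/679⌉ = ⌈16513/679⌉ − ⌈16176/679⌉ = 25 − 24 = 1
n=49: ⌈(50·337)/679⌉ − ⌈(49·337)/679⌉ = ⌈16850/679⌉ − ⌈16513/679⌉ = 25 − 25 = 0
n=50: ⌈(51·337)/679⌉ − ⌈(50·337)/679⌉ = ⌈17187/679⌉ − ⌈16850/679⌉ = 26 − 25 = 1
n=51: ⌈(52·337)/679⌉ − ⌈(51·337)/679⌉ = ⌈17524/679⌉ − ⌈17187/679⌉ = 26 − 26 = 0

1010101010101010101010101010101010101010101010101010


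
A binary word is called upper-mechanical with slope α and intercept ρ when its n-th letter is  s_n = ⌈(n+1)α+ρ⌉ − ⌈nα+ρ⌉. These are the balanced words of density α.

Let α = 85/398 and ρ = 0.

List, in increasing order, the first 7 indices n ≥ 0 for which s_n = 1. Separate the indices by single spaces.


n=0: ⌈85/398⌉−⌈0/398⌉ = 1−0 = 1  ← one
n=1: ⌈170/398⌉−⌈85/398⌉ = 1−1 = 0
n=2: ⌈255/398⌉−⌈170/398⌉ = 1−1 = 0
n=3: ⌈340/398⌉−⌈255/398⌉ = 1−1 = 0
n=4: ⌈425/398⌉−⌈340/398⌉ = 2−1 = 1  ← one
n=5: ⌈510/398⌉−⌈425/398⌉ = 2−2 = 0
n=6: ⌈595/398⌉−⌈510/398⌉ = 2−2 = 0
n=7: ⌈680/398⌉−⌈595/398⌉ = 2−2 = 0
n=8: ⌈765/398⌉−⌈680/398⌉ = 2−2 = 0
n=9: ⌈850/398⌉−⌈765/398⌉ = 3−2 = 1  ← one
n=10: ⌈935/398⌉−⌈850/398⌉ = 3−3 = 0
n=11: ⌈1020/398⌉−⌈935/398⌉ = 3−3 = 0
n=12: ⌈1105/398⌉−⌈1020/398⌉ = 3−3 = 0
n=13: ⌈1190/398⌉−⌈1105/398⌉ = 3−3 = 0
n=14: ⌈1275/398⌉−⌈1190/398⌉ = 4−3 = 1  ← one
n=15: ⌈1360/398⌉−⌈1275/398⌉ = 4−4 = 0
n=16: ⌈1445/398⌉−⌈1360/398⌉ = 4−4 = 0
n=17: ⌈1530/398⌉−⌈1445/398⌉ = 4−4 = 0
n=18: ⌈1615/398⌉−⌈1530/398⌉ = 5−4 = 1  ← one
n=19: ⌈1700/398⌉−⌈1615/398⌉ = 5−5 = 0
n=20: ⌈1785/398⌉−⌈1700/398⌉ = 5−5 = 0
n=21: ⌈1870/398⌉−⌈1785/398⌉ = 5−5 = 0
n=22: ⌈1955/398⌉−⌈1870/398⌉ = 5−5 = 0
n=23: ⌈2040/398⌉−⌈1955/398⌉ = 6−5 = 1  ← one
n=24: ⌈2125/398⌉−⌈2040/398⌉ = 6−6 = 0
n=25: ⌈2210/398⌉−⌈2125/398⌉ = 6−6 = 0
n=26: ⌈2295/398⌉−⌈2210/398⌉ = 6−6 = 0
n=27: ⌈2380/398⌉−⌈2295/398⌉ = 6−6 = 0
n=28: ⌈2465/398⌉−⌈2380/398⌉ = 7−6 = 1  ← one
positions of the first 7 ones: 0 4 9 14 18 23 28

0 4 9 14 18 23 28


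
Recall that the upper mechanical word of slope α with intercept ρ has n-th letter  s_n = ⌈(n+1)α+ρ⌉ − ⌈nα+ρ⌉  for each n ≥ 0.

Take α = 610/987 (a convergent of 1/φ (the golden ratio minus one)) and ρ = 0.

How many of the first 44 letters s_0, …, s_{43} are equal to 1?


#1s = Σ_{n=0}^{43} s_n = Σ_{n=0}^{43} (⌈(n+1)α+ρ⌉ − ⌈nα+ρ⌉)
the sum telescopes: every ⌈nα+ρ⌉ with 0 < n < 44 appears once with + and once with −, leaving ⌈44α+ρ⌉ − ⌈0·α+ρ⌉
44α + ρ = (44·610) / 987 = 26840/987
ρ = 0/987
⌈26840/987⌉ = 28,  ⌈0/987⌉ = 0
#1s = 28 − 0 = 28

28


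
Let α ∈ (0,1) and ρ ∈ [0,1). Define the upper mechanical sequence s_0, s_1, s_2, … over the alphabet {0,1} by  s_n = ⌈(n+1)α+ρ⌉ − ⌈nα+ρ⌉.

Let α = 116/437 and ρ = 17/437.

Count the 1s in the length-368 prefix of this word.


97

#1s = Σ_{n=0}^{367} s_n = Σ_{n=0}^{367} (⌈(n+1)α+ρ⌉ − ⌈nα+ρ⌉)
the sum telescopes: every ⌈nα+ρ⌉ with 0 < n < 368 appears once with + and once with −, leaving ⌈368α+ρ⌉ − ⌈0·α+ρ⌉
368α + ρ = (368·116 + 17) / 437 = 42705/437
ρ = 17/437
⌈42705/437⌉ = 98,  ⌈17/437⌉ = 1
#1s = 98 − 1 = 97


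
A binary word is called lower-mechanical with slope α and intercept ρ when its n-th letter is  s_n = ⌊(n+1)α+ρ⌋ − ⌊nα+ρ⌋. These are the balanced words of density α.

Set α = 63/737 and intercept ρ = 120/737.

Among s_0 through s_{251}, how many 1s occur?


21

#1s = Σ_{n=0}^{251} s_n = Σ_{n=0}^{251} (⌊(n+1)α+ρ⌋ − ⌊nα+ρ⌋)
the sum telescopes: every ⌊nα+ρ⌋ with 0 < n < 252 appears once with + and once with −, leaving ⌊252α+ρ⌋ − ⌊0·α+ρ⌋
252α + ρ = (252·63 + 120) / 737 = 15996/737
ρ = 120/737
⌊15996/737⌋ = 21,  ⌊120/737⌋ = 0
#1s = 21 − 0 = 21


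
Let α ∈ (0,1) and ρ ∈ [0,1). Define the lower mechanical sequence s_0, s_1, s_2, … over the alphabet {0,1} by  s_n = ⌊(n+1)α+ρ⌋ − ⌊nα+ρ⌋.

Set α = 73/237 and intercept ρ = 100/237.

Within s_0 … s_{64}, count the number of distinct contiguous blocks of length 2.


t_n = ⌊(n·73+100)/237⌋ for n = 0 … 65:
  n=0…9: ⌊100/237⌋=0 ⌊173/237⌋=0 ⌊246/237⌋=1 ⌊319/237⌋=1 ⌊392/237⌋=1 ⌊465/237⌋=1 ⌊538/237⌋=2 ⌊611/237⌋=2 ⌊684/237⌋=2 ⌊757/237⌋=3
  n=10…19: ⌊830/237⌋=3 ⌊903/237⌋=3 ⌊976/237⌋=4 ⌊1049/237⌋=4 ⌊1122/237⌋=4 ⌊1195/237⌋=5 ⌊1268/237⌋=5 ⌊1341/237⌋=5 ⌊1414/237⌋=5 ⌊1487/237⌋=6
  n=20…29: ⌊1560/237⌋=6 ⌊1633/237⌋=6 ⌊1706/237⌋=7 ⌊1779/237⌋=7 ⌊1852/237⌋=7 ⌊1925/237⌋=8 ⌊1998/237⌋=8 ⌊2071/237⌋=8 ⌊2144/237⌋=9 ⌊2217/237⌋=9
  n=30…39: ⌊2290/237⌋=9 ⌊2363/237⌋=9 ⌊2436/237⌋=10 ⌊2509/237⌋=10 ⌊2582/237⌋=10 ⌊2655/237⌋=11 ⌊2728/237⌋=11 ⌊2801/237⌋=11 ⌊2874/237⌋=12 ⌊2947/237⌋=12
  n=40…49: ⌊3020/237⌋=12 ⌊3093/237⌋=13 ⌊3166/237⌋=13 ⌊3239/237⌋=13 ⌊3312/237⌋=13 ⌊3385/237⌋=14 ⌊3458/237⌋=14 ⌊3531/237⌋=14 ⌊3604/237⌋=15 ⌊3677/237⌋=15
  n=50…59: ⌊3750/237⌋=15 ⌊3823/237⌋=16 ⌊3896/237⌋=16 ⌊3969/237⌋=16 ⌊4042/237⌋=17 ⌊4115/237⌋=17 ⌊4188/237⌋=17 ⌊4261/237⌋=17 ⌊4334/237⌋=18 ⌊4407/237⌋=18
  n=60…65: ⌊4480/237⌋=18 ⌊4553/237⌋=19 ⌊4626/237⌋=19 ⌊4699/237⌋=19 ⌊4772/237⌋=20 ⌊4845/237⌋=20
s_n = t_(n+1) − t_n for n = 0 … 64 gives
prefix = 01000100100100100010010010010001001001001000100100100100010010010
slide a length-2 window over [0..1] … [63..64] (64 windows); first occurrence of each distinct factor:
  [  0..  1] 01
  [  1..  2] 10
  [  2..  3] 00
  (the other 61 windows repeat one of these)
distinct factors: {00, 01, 10}
count = 3  (Sturmian bound for length 2 is 3)

3


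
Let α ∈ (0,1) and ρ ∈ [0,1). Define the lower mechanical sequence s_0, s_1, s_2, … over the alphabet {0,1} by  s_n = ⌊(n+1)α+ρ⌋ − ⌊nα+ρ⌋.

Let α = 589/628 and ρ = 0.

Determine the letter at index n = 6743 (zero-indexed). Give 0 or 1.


1

(n+1)α + ρ = (6744·589) / 628 = 3972216/628
nα + ρ     = (6743·589) / 628 = 3971627/628
⌊3972216/628⌋ = 6325,  ⌊3971627/628⌋ = 6324
s_{6743} = 6325 − 6324 = 1


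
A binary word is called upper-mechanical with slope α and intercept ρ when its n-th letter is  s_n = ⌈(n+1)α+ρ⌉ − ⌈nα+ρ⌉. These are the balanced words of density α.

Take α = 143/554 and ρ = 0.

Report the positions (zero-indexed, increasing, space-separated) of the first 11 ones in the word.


n=0: ⌈143/554⌉−⌈0/554⌉ = 1−0 = 1  ← one
n=1: ⌈286/554⌉−⌈143/554⌉ = 1−1 = 0
n=2: ⌈429/554⌉−⌈286/554⌉ = 1−1 = 0
n=3: ⌈572/554⌉−⌈429/554⌉ = 2−1 = 1  ← one
n=4: ⌈715/554⌉−⌈572/554⌉ = 2−2 = 0
n=5: ⌈858/554⌉−⌈715/554⌉ = 2−2 = 0
n=6: ⌈1001/554⌉−⌈858/554⌉ = 2−2 = 0
n=7: ⌈1144/554⌉−⌈1001/554⌉ = 3−2 = 1  ← one
n=8: ⌈1287/554⌉−⌈1144/554⌉ = 3−3 = 0
n=9: ⌈1430/554⌉−⌈1287/554⌉ = 3−3 = 0
n=10: ⌈1573/554⌉−⌈1430/554⌉ = 3−3 = 0
n=11: ⌈1716/554⌉−⌈1573/554⌉ = 4−3 = 1  ← one
n=12: ⌈1859/554⌉−⌈1716/554⌉ = 4−4 = 0
n=13: ⌈2002/554⌉−⌈1859/554⌉ = 4−4 = 0
n=14: ⌈2145/554⌉−⌈2002/554⌉ = 4−4 = 0
n=15: ⌈2288/554⌉−⌈2145/554⌉ = 5−4 = 1  ← one
n=16: ⌈2431/554⌉−⌈2288/554⌉ = 5−5 = 0
n=17: ⌈2574/554⌉−⌈2431/554⌉ = 5−5 = 0
n=18: ⌈2717/554⌉−⌈2574/554⌉ = 5−5 = 0
n=19: ⌈2860/554⌉−⌈2717/554⌉ = 6−5 = 1  ← one
n=20: ⌈3003/554⌉−⌈2860/554⌉ = 6−6 = 0
n=21: ⌈3146/554⌉−⌈3003/554⌉ = 6−6 = 0
n=22: ⌈3289/554⌉−⌈3146/554⌉ = 6−6 = 0
n=23: ⌈3432/554⌉−⌈3289/554⌉ = 7−6 = 1  ← one
n=24: ⌈3575/554⌉−⌈3432/554⌉ = 7−7 = 0
n=25: ⌈3718/554⌉−⌈3575/554⌉ = 7−7 = 0
n=26: ⌈3861/554⌉−⌈3718/554⌉ = 7−7 = 0
n=27: ⌈4004/554⌉−⌈3861/554⌉ = 8−7 = 1  ← one
n=28: ⌈4147/554⌉−⌈4004/554⌉ = 8−8 = 0
n=29: ⌈4290/554⌉−⌈4147/554⌉ = 8−8 = 0
n=30: ⌈4433/554⌉−⌈4290/554⌉ = 9−8 = 1  ← one
n=31: ⌈4576/554⌉−⌈4433/554⌉ = 9−9 = 0
n=32: ⌈4719/554⌉−⌈4576/554⌉ = 9−9 = 0
n=33: ⌈4862/554⌉−⌈4719/554⌉ = 9−9 = 0
n=34: ⌈5005/554⌉−⌈4862/554⌉ = 10−9 = 1  ← one
n=35: ⌈5148/554⌉−⌈5005/554⌉ = 10−10 = 0
n=36: ⌈5291/554⌉−⌈5148/554⌉ = 10−10 = 0
n=37: ⌈5434/554⌉−⌈5291/554⌉ = 10−10 = 0
n=38: ⌈5577/554⌉−⌈5434/554⌉ = 11−10 = 1  ← one
positions of the first 11 ones: 0 3 7 11 15 19 23 27 30 34 38

0 3 7 11 15 19 23 27 30 34 38


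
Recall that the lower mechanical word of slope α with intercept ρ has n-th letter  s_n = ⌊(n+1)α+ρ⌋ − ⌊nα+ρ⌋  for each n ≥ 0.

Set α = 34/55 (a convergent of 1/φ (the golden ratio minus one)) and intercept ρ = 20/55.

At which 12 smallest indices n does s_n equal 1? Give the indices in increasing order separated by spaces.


1 2 4 5 7 9 10 12 13 15 17 18

n=0: ⌊54/55⌋−⌊20/55⌋ = 0−0 = 0
n=1: ⌊88/55⌋−⌊54/55⌋ = 1−0 = 1  ← one
n=2: ⌊122/55⌋−⌊88/55⌋ = 2−1 = 1  ← one
n=3: ⌊156/55⌋−⌊122/55⌋ = 2−2 = 0
n=4: ⌊190/55⌋−⌊156/55⌋ = 3−2 = 1  ← one
n=5: ⌊224/55⌋−⌊190/55⌋ = 4−3 = 1  ← one
n=6: ⌊258/55⌋−⌊224/55⌋ = 4−4 = 0
n=7: ⌊292/55⌋−⌊258/55⌋ = 5−4 = 1  ← one
n=8: ⌊326/55⌋−⌊292/55⌋ = 5−5 = 0
n=9: ⌊360/55⌋−⌊326/55⌋ = 6−5 = 1  ← one
n=10: ⌊394/55⌋−⌊360/55⌋ = 7−6 = 1  ← one
n=11: ⌊428/55⌋−⌊394/55⌋ = 7−7 = 0
n=12: ⌊462/55⌋−⌊428/55⌋ = 8−7 = 1  ← one
n=13: ⌊496/55⌋−⌊462/55⌋ = 9−8 = 1  ← one
n=14: ⌊530/55⌋−⌊496/55⌋ = 9−9 = 0
n=15: ⌊564/55⌋−⌊530/55⌋ = 10−9 = 1  ← one
n=16: ⌊598/55⌋−⌊564/55⌋ = 10−10 = 0
n=17: ⌊632/55⌋−⌊598/55⌋ = 11−10 = 1  ← one
n=18: ⌊666/55⌋−⌊632/55⌋ = 12−11 = 1  ← one
positions of the first 12 ones: 1 2 4 5 7 9 10 12 13 15 17 18


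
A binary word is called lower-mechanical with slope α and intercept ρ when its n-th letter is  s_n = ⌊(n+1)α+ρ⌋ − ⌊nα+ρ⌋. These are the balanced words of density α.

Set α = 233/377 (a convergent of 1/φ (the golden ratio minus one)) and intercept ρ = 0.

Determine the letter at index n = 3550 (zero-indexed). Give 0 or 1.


0

(n+1)α + ρ = (3551·233) / 377 = 827383/377
nα + ρ     = (3550·233) / 377 = 827150/377
⌊827383/377⌋ = 2194,  ⌊827150/377⌋ = 2194
s_{3550} = 2194 − 2194 = 0


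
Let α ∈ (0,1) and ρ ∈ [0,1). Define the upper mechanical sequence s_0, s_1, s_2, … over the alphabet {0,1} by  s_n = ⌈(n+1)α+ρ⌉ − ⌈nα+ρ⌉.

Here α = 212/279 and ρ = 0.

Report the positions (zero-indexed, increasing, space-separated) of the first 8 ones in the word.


n=0: ⌈212/279⌉−⌈0/279⌉ = 1−0 = 1  ← one
n=1: ⌈424/279⌉−⌈212/279⌉ = 2−1 = 1  ← one
n=2: ⌈636/279⌉−⌈424/279⌉ = 3−2 = 1  ← one
n=3: ⌈848/279⌉−⌈636/279⌉ = 4−3 = 1  ← one
n=4: ⌈1060/279⌉−⌈848/279⌉ = 4−4 = 0
n=5: ⌈1272/279⌉−⌈1060/279⌉ = 5−4 = 1  ← one
n=6: ⌈1484/279⌉−⌈1272/279⌉ = 6−5 = 1  ← one
n=7: ⌈1696/279⌉−⌈1484/279⌉ = 7−6 = 1  ← one
n=8: ⌈1908/279⌉−⌈1696/279⌉ = 7−7 = 0
n=9: ⌈2120/279⌉−⌈1908/279⌉ = 8−7 = 1  ← one
positions of the first 8 ones: 0 1 2 3 5 6 7 9

0 1 2 3 5 6 7 9


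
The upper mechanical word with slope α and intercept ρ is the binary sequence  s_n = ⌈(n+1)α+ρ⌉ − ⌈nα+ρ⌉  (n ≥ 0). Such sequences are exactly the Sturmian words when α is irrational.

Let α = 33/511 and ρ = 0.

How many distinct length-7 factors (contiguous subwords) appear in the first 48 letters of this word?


t_n = ⌈(n·33)/511⌉ for n = 0 … 48:
  n=0…9: ⌈0/511⌉=0 ⌈33/511⌉=1 ⌈66/511⌉=1 ⌈99/511⌉=1 ⌈132/511⌉=1 ⌈165/511⌉=1 ⌈198/511⌉=1 ⌈231/511⌉=1 ⌈264/511⌉=1 ⌈297/511⌉=1
  n=10…19: ⌈330/511⌉=1 ⌈363/511⌉=1 ⌈396/511⌉=1 ⌈429/511⌉=1 ⌈462/511⌉=1 ⌈495/511⌉=1 ⌈528/511⌉=2 ⌈561/511⌉=2 ⌈594/511⌉=2 ⌈627/511⌉=2
  n=20…29: ⌈660/511⌉=2 ⌈693/511⌉=2 ⌈726/511⌉=2 ⌈759/511⌉=2 ⌈792/511⌉=2 ⌈825/511⌉=2 ⌈858/511⌉=2 ⌈891/511⌉=2 ⌈924/511⌉=2 ⌈957/511⌉=2
  n=30…39: ⌈990/511⌉=2 ⌈1023/511⌉=3 ⌈1056/511⌉=3 ⌈1089/511⌉=3 ⌈1122/511⌉=3 ⌈1155/511⌉=3 ⌈1188/511⌉=3 ⌈1221/511⌉=3 ⌈1254/511⌉=3 ⌈1287/511⌉=3
  n=40…48: ⌈1320/511⌉=3 ⌈1353/511⌉=3 ⌈1386/511⌉=3 ⌈1419/511⌉=3 ⌈1452/511⌉=3 ⌈1485/511⌉=3 ⌈1518/511⌉=3 ⌈1551/511⌉=4 ⌈1584/511⌉=4
s_n = t_(n+1) − t_n for n = 0 … 47 gives
prefix = 100000000000000100000000000000100000000000000010
slide a length-7 window over [0..6] … [41..47] (42 windows); first occurrence of each distinct factor:
  [  0..  6] 1000000
  [  1..  7] 0000000
  [  9.. 15] 0000001
  [ 10.. 16] 0000010
  [ 11.. 17] 0000100
  [ 12.. 18] 0001000
  [ 13.. 19] 0010000
  [ 14.. 20] 0100000
  (the other 34 windows repeat one of these)
distinct factors: {0000000, 0000001, 0000010, 0000100, 0001000, 0010000, 0100000, 1000000}
count = 8  (Sturmian bound for length 7 is 8)

8


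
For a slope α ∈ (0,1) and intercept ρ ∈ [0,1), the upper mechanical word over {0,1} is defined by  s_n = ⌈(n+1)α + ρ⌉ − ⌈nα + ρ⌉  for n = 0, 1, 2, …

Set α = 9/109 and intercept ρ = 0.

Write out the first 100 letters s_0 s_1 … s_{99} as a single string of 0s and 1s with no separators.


n=0: ⌈(1·9)/109⌉ − ⌈(0·9)/109⌉ = ⌈9/109⌉ − ⌈0/109⌉ = 1 − 0 = 1
n=1: ⌈(2·9)/109⌉ − ⌈(1·9)/109⌉ = ⌈18/109⌉ − ⌈9/109⌉ = 1 − 1 = 0
n=2: ⌈(3·9)/109⌉ − ⌈(2·9)/109⌉ = ⌈27/109⌉ − ⌈18/109⌉ = 1 − 1 = 0
n=3: ⌈(4·9)/109⌉ − ⌈(3·9)/109⌉ = ⌈36/109⌉ − ⌈27/109⌉ = 1 − 1 = 0
n=4: ⌈(5·9)/109⌉ − ⌈(4·9)/109⌉ = ⌈45/109⌉ − ⌈36/109⌉ = 1 − 1 = 0
n=5: ⌈(6·9)/109⌉ − ⌈(5·9)/109⌉ = ⌈54/109⌉ − ⌈45/109⌉ = 1 − 1 = 0
n=6: ⌈(7·9)/109⌉ − ⌈(6·9)/109⌉ = ⌈63/109⌉ − ⌈54/109⌉ = 1 − 1 = 0
n=7: ⌈(8·9)/109⌉ − ⌈(7·9)/109⌉ = ⌈72/109⌉ − ⌈63/109⌉ = 1 − 1 = 0
n=8: ⌈(9·9)/109⌉ − ⌈(8·9)/109⌉ = ⌈81/109⌉ − ⌈72/109⌉ = 1 − 1 = 0
n=9: ⌈(10·9)/109⌉ − ⌈(9·9)/109⌉ = ⌈90/109⌉ − ⌈81/109⌉ = 1 − 1 = 0
n=10: ⌈(11·9)/109⌉ − ⌈(10·9)/109⌉ = ⌈99/109⌉ − ⌈90/109⌉ = 1 − 1 = 0
n=11: ⌈(12·9)/109⌉ − ⌈(11·9)/109⌉ = ⌈108/109⌉ − ⌈99/109⌉ = 1 − 1 = 0
n=12: ⌈(13·9)/109⌉ − ⌈(12·9)/109⌉ = ⌈117/109⌉ − ⌈108/109⌉ = 2 − 1 = 1
n=13: ⌈(14·9)/109⌉ − ⌈(13·9)/109⌉ = ⌈126/109⌉ − ⌈117/109⌉ = 2 − 2 = 0
n=14: ⌈(15·9)/109⌉ − ⌈(14·9)/109⌉ = ⌈135/109⌉ − ⌈126/109⌉ = 2 − 2 = 0
n=15: ⌈(16·9)/109⌉ − ⌈(15·9)/109⌉ = ⌈144/109⌉ − ⌈135/109⌉ = 2 − 2 = 0
n=16: ⌈(17·9)/109⌉ − ⌈(16·9)/109⌉ = ⌈153/109⌉ − ⌈144/109⌉ = 2 − 2 = 0
n=17: ⌈(18·9)/109⌉ − ⌈(17·9)/109⌉ = ⌈162/109⌉ − ⌈153/109⌉ = 2 − 2 = 0
n=18: ⌈(19·9)/109⌉ − ⌈(18·9)/109⌉ = ⌈171/109⌉ − ⌈162/109⌉ = 2 − 2 = 0
n=19: ⌈(20·9)/109⌉ − ⌈(19·9)/109⌉ = ⌈180/109⌉ − ⌈171/109⌉ = 2 − 2 = 0
n=20: ⌈(21·9)/109⌉ − ⌈(20·9)/109⌉ = ⌈189/109⌉ − ⌈180/109⌉ = 2 − 2 = 0
n=21: ⌈(22·9)/109⌉ − ⌈(21·9)/109⌉ = ⌈198/109⌉ − ⌈189/109⌉ = 2 − 2 = 0
n=22: ⌈(23·9)/109⌉ − ⌈(22·9)/109⌉ = ⌈207/109⌉ − ⌈198/109⌉ = 2 − 2 = 0
n=23: ⌈(24·9)/109⌉ − ⌈(23·9)/109⌉ = ⌈216/109⌉ − ⌈207/109⌉ = 2 − 2 = 0
n=24: ⌈(25·9)/109⌉ − ⌈(24·9)/109⌉ = ⌈225/109⌉ − ⌈216/109⌉ = 3 − 2 = 1
n=25: ⌈(26·9)/109⌉ − ⌈(25·9)/109⌉ = ⌈234/109⌉ − ⌈225/109⌉ = 3 − 3 = 0
n=26: ⌈(27·9)/109⌉ − ⌈(26·9)/109⌉ = ⌈243/109⌉ − ⌈234/109⌉ = 3 − 3 = 0
n=27: ⌈(28·9)/109⌉ − ⌈(27·9)/109⌉ = ⌈252/109⌉ − ⌈243/109⌉ = 3 − 3 = 0
n=28: ⌈(29·9)/109⌉ − ⌈(28·9)/109⌉ = ⌈261/109⌉ − ⌈252/109⌉ = 3 − 3 = 0
n=29: ⌈(30·9)/109⌉ − ⌈(29·9)/109⌉ = ⌈270/109⌉ − ⌈261/109⌉ = 3 − 3 = 0
n=30: ⌈(31·9)/109⌉ − ⌈(30·9)/109⌉ = ⌈279/109⌉ − ⌈270/109⌉ = 3 − 3 = 0
n=31: ⌈(32·9)/109⌉ − ⌈(31·9)/109⌉ = ⌈288/109⌉ − ⌈279/109⌉ = 3 − 3 = 0
n=32: ⌈(33·9)/109⌉ − ⌈(32·9)/109⌉ = ⌈297/109⌉ − ⌈288/109⌉ = 3 − 3 = 0
n=33: ⌈(34·9)/109⌉ − ⌈(33·9)/109⌉ = ⌈306/109⌉ − ⌈297/109⌉ = 3 − 3 = 0
n=34: ⌈(35·9)/109⌉ − ⌈(34·9)/109⌉ = ⌈315/109⌉ − ⌈306/109⌉ = 3 − 3 = 0
n=35: ⌈(36·9)/109⌉ − ⌈(35·9)/109⌉ = ⌈324/109⌉ − ⌈315/109⌉ = 3 − 3 = 0
n=36: ⌈(37·9)/109⌉ − ⌈(36·9)/109⌉ = ⌈333/109⌉ − ⌈324/109⌉ = 4 − 3 = 1
n=37: ⌈(38·9)/109⌉ − ⌈(37·9)/109⌉ = ⌈342/109⌉ − ⌈333/109⌉ = 4 − 4 = 0
n=38: ⌈(39·9)/109⌉ − ⌈(38·9)/109⌉ = ⌈351/109⌉ − ⌈342/109⌉ = 4 − 4 = 0
n=39: ⌈(40·9)/109⌉ − ⌈(39·9)/109⌉ = ⌈360/109⌉ − ⌈351/109⌉ = 4 − 4 = 0
n=40: ⌈(41·9)/109⌉ − ⌈(40·9)/109⌉ = ⌈369/109⌉ − ⌈360/109⌉ = 4 − 4 = 0
n=41: ⌈(42·9)/109⌉ − ⌈(41·9)/109⌉ = ⌈378/109⌉ − ⌈369/109⌉ = 4 − 4 = 0
n=42: ⌈(43·9)/109⌉ − ⌈(42·9)/109⌉ = ⌈387/109⌉ − ⌈378/109⌉ = 4 − 4 = 0
n=43: ⌈(44·9)/109⌉ − ⌈(43·9)/109⌉ = ⌈396/109⌉ − ⌈387/109⌉ = 4 − 4 = 0
n=44: ⌈(45·9)/109⌉ − ⌈(44·9)/109⌉ = ⌈405/109⌉ − ⌈396/109⌉ = 4 − 4 = 0
n=45: ⌈(46·9)/109⌉ − ⌈(45·9)/109⌉ = ⌈414/109⌉ − ⌈405/109⌉ = 4 − 4 = 0
n=46: ⌈(47·9)/109⌉ − ⌈(46·9)/109⌉ = ⌈423/109⌉ − ⌈414/109⌉ = 4 − 4 = 0
n=47: ⌈(48·9)/109⌉ − ⌈(47·9)/109⌉ = ⌈432/109⌉ − ⌈423/109⌉ = 4 − 4 = 0
n=48: ⌈(49·9)/109⌉ − ⌈(48·9)/109⌉ = ⌈441/109⌉ − ⌈432/109⌉ = 5 − 4 = 1
n=49: ⌈(50·9)/109⌉ − ⌈(49·9)/109⌉ = ⌈450/109⌉ − ⌈441/109⌉ = 5 − 5 = 0
n=50: ⌈(51·9)/109⌉ − ⌈(50·9)/109⌉ = ⌈459/109⌉ − ⌈450/109⌉ = 5 − 5 = 0
n=51: ⌈(52·9)/109⌉ − ⌈(51·9)/109⌉ = ⌈468/109⌉ − ⌈459/109⌉ = 5 − 5 = 0
n=52: ⌈(53·9)/109⌉ − ⌈(52·9)/109⌉ = ⌈477/109⌉ − ⌈468/109⌉ = 5 − 5 = 0
n=53: ⌈(54·9)/109⌉ − ⌈(53·9)/109⌉ = ⌈486/109⌉ − ⌈477/109⌉ = 5 − 5 = 0
n=54: ⌈(55·9)/109⌉ − ⌈(54·9)/109⌉ = ⌈495/109⌉ − ⌈486/109⌉ = 5 − 5 = 0
n=55: ⌈(56·9)/109⌉ − ⌈(55·9)/109⌉ = ⌈504/109⌉ − ⌈495/109⌉ = 5 − 5 = 0
n=56: ⌈(57·9)/109⌉ − ⌈(56·9)/109⌉ = ⌈513/109⌉ − ⌈504/109⌉ = 5 − 5 = 0
n=57: ⌈(58·9)/109⌉ − ⌈(57·9)/109⌉ = ⌈522/109⌉ − ⌈513/109⌉ = 5 − 5 = 0
n=58: ⌈(59·9)/109⌉ − ⌈(58·9)/109⌉ = ⌈531/109⌉ − ⌈522/109⌉ = 5 − 5 = 0
n=59: ⌈(60·9)/109⌉ − ⌈(59·9)/109⌉ = ⌈540/109⌉ − ⌈531/109⌉ = 5 − 5 = 0
n=60: ⌈(61·9)/109⌉ − ⌈(60·9)/109⌉ = ⌈549/109⌉ − ⌈540/109⌉ = 6 − 5 = 1
n=61: ⌈(62·9)/109⌉ − ⌈(61·9)/109⌉ = ⌈558/109⌉ − ⌈549/109⌉ = 6 − 6 = 0
n=62: ⌈(63·9)/109⌉ − ⌈(62·9)/109⌉ = ⌈567/109⌉ − ⌈558/109⌉ = 6 − 6 = 0
n=63: ⌈(64·9)/109⌉ − ⌈(63·9)/109⌉ = ⌈576/109⌉ − ⌈567/109⌉ = 6 − 6 = 0
n=64: ⌈(65·9)/109⌉ − ⌈(64·9)/109⌉ = ⌈585/109⌉ − ⌈576/109⌉ = 6 − 6 = 0
n=65: ⌈(66·9)/109⌉ − ⌈(65·9)/109⌉ = ⌈594/109⌉ − ⌈585/109⌉ = 6 − 6 = 0
n=66: ⌈(67·9)/109⌉ − ⌈(66·9)/109⌉ = ⌈603/109⌉ − ⌈594/109⌉ = 6 − 6 = 0
n=67: ⌈(68·9)/109⌉ − ⌈(67·9)/109⌉ = ⌈612/109⌉ − ⌈603/109⌉ = 6 − 6 = 0
n=68: ⌈(69·9)/109⌉ − ⌈(68·9)/109⌉ = ⌈621/109⌉ − ⌈612/109⌉ = 6 − 6 = 0
n=69: ⌈(70·9)/109⌉ − ⌈(69·9)/109⌉ = ⌈630/109⌉ − ⌈621/109⌉ = 6 − 6 = 0
n=70: ⌈(71·9)/109⌉ − ⌈(70·9)/109⌉ = ⌈639/109⌉ − ⌈630/109⌉ = 6 − 6 = 0
n=71: ⌈(72·9)/109⌉ − ⌈(71·9)/109⌉ = ⌈648/109⌉ − ⌈639/109⌉ = 6 − 6 = 0
n=72: ⌈(73·9)/109⌉ − ⌈(72·9)/109⌉ = ⌈657/109⌉ − ⌈648/109⌉ = 7 − 6 = 1
n=73: ⌈(74·9)/109⌉ − ⌈(73·9)/109⌉ = ⌈666/109⌉ − ⌈657/109⌉ = 7 − 7 = 0
n=74: ⌈(75·9)/109⌉ − ⌈(74·9)/109⌉ = ⌈675/109⌉ − ⌈666/109⌉ = 7 − 7 = 0
n=75: ⌈(76·9)/109⌉ − ⌈(75·9)/109⌉ = ⌈684/109⌉ − ⌈675/109⌉ = 7 − 7 = 0
n=76: ⌈(77·9)/109⌉ − ⌈(76·9)/109⌉ = ⌈693/109⌉ − ⌈684/109⌉ = 7 − 7 = 0
n=77: ⌈(78·9)/109⌉ − ⌈(77·9)/109⌉ = ⌈702/109⌉ − ⌈693/109⌉ = 7 − 7 = 0
n=78: ⌈(79·9)/109⌉ − ⌈(78·9)/109⌉ = ⌈711/109⌉ − ⌈702/109⌉ = 7 − 7 = 0
n=79: ⌈(80·9)/109⌉ − ⌈(79·9)/109⌉ = ⌈720/109⌉ − ⌈711/109⌉ = 7 − 7 = 0
n=80: ⌈(81·9)/109⌉ − ⌈(80·9)/109⌉ = ⌈729/109⌉ − ⌈720/109⌉ = 7 − 7 = 0
n=81: ⌈(82·9)/109⌉ − ⌈(81·9)/109⌉ = ⌈738/109⌉ − ⌈729/109⌉ = 7 − 7 = 0
n=82: ⌈(83·9)/109⌉ − ⌈(82·9)/109⌉ = ⌈747/109⌉ − ⌈738/109⌉ = 7 − 7 = 0
n=83: ⌈(84·9)/109⌉ − ⌈(83·9)/109⌉ = ⌈756/109⌉ − ⌈747/109⌉ = 7 − 7 = 0
n=84: ⌈(85·9)/109⌉ − ⌈(84·9)/109⌉ = ⌈765/109⌉ − ⌈756/109⌉ = 8 − 7 = 1
n=85: ⌈(86·9)/109⌉ − ⌈(85·9)/109⌉ = ⌈774/109⌉ − ⌈765/109⌉ = 8 − 8 = 0
n=86: ⌈(87·9)/109⌉ − ⌈(86·9)/109⌉ = ⌈783/109⌉ − ⌈774/109⌉ = 8 − 8 = 0
n=87: ⌈(88·9)/109⌉ − ⌈(87·9)/109⌉ = ⌈792/109⌉ − ⌈783/109⌉ = 8 − 8 = 0
n=88: ⌈(89·9)/109⌉ − ⌈(88·9)/109⌉ = ⌈801/109⌉ − ⌈792/109⌉ = 8 − 8 = 0
n=89: ⌈(90·9)/109⌉ − ⌈(89·9)/109⌉ = ⌈810/109⌉ − ⌈801/109⌉ = 8 − 8 = 0
n=90: ⌈(91·9)/109⌉ − ⌈(90·9)/109⌉ = ⌈819/109⌉ − ⌈810/109⌉ = 8 − 8 = 0
n=91: ⌈(92·9)/109⌉ − ⌈(91·9)/109⌉ = ⌈828/109⌉ − ⌈819/109⌉ = 8 − 8 = 0
n=92: ⌈(93·9)/109⌉ − ⌈(92·9)/109⌉ = ⌈837/109⌉ − ⌈828/109⌉ = 8 − 8 = 0
n=93: ⌈(94·9)/109⌉ − ⌈(93·9)/109⌉ = ⌈846/109⌉ − ⌈837/109⌉ = 8 − 8 = 0
n=94: ⌈(95·9)/109⌉ − ⌈(94·9)/109⌉ = ⌈855/109⌉ − ⌈846/109⌉ = 8 − 8 = 0
n=95: ⌈(96·9)/109⌉ − ⌈(95·9)/109⌉ = ⌈864/109⌉ − ⌈855/109⌉ = 8 − 8 = 0
n=96: ⌈(97·9)/109⌉ − ⌈(96·9)/109⌉ = ⌈873/109⌉ − ⌈864/109⌉ = 9 − 8 = 1
n=97: ⌈(98·9)/109⌉ − ⌈(97·9)/109⌉ = ⌈882/109⌉ − ⌈873/109⌉ = 9 − 9 = 0
n=98: ⌈(99·9)/109⌉ − ⌈(98·9)/109⌉ = ⌈891/109⌉ − ⌈882/109⌉ = 9 − 9 = 0
n=99: ⌈(100·9)/109⌉ − ⌈(99·9)/109⌉ = ⌈900/109⌉ − ⌈891/109⌉ = 9 − 9 = 0

1000000000001000000000001000000000001000000000001000000000001000000000001000000000001000000000001000


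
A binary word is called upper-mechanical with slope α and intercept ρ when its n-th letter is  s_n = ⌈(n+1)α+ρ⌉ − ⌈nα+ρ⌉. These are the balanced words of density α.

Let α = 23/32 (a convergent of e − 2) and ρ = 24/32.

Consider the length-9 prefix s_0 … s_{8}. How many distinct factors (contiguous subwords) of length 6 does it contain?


4

t_n = ⌈(n·23+24)/32⌉ for n = 0 … 9:
  n=0…9: ⌈24/32⌉=1 ⌈47/32⌉=2 ⌈70/32⌉=3 ⌈93/32⌉=3 ⌈116/32⌉=4 ⌈139/32⌉=5 ⌈162/32⌉=6 ⌈185/32⌉=6 ⌈208/32⌉=7 ⌈231/32⌉=8
s_n = t_(n+1) − t_n for n = 0 … 8 gives
prefix = 110111011
slide a length-6 window over [0..5] … [3..8] (4 windows); first occurrence of each distinct factor:
  [  0..  5] 110111
  [  1..  6] 101110
  [  2..  7] 011101
  [  3..  8] 111011
distinct factors: {011101, 101110, 110111, 111011}
count = 4  (Sturmian bound for length 6 is 7)


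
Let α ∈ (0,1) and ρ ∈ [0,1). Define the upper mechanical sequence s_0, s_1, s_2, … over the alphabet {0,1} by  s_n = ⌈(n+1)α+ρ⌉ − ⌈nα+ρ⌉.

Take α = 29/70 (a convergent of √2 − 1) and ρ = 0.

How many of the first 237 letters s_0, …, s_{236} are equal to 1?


#1s = Σ_{n=0}^{236} s_n = Σ_{n=0}^{236} (⌈(n+1)α+ρ⌉ − ⌈nα+ρ⌉)
the sum telescopes: every ⌈nα+ρ⌉ with 0 < n < 237 appears once with + and once with −, leaving ⌈237α+ρ⌉ − ⌈0·α+ρ⌉
237α + ρ = (237·29) / 70 = 6873/70
ρ = 0/70
⌈6873/70⌉ = 99,  ⌈0/70⌉ = 0
#1s = 99 − 0 = 99

99


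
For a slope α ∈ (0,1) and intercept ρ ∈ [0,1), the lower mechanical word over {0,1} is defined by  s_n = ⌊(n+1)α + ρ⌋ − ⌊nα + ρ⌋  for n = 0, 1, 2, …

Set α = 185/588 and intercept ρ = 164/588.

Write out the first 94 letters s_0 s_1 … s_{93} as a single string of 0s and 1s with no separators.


0010010010010001001001001001001000100100100100100100010010010010010001001001001001001000100100

n=0: ⌊(1·185+164)/588⌋ − ⌊(0·185+164)/588⌋ = ⌊349/588⌋ − ⌊164/588⌋ = 0 − 0 = 0
n=1: ⌊(2·185+164)/588⌋ − ⌊(1·185+164)/588⌋ = ⌊534/588⌋ − ⌊349/588⌋ = 0 − 0 = 0
n=2: ⌊(3·185+164)/588⌋ − ⌊(2·185+164)/588⌋ = ⌊719/588⌋ − ⌊534/588⌋ = 1 − 0 = 1
n=3: ⌊(4·185+164)/588⌋ − ⌊(3·185+164)/588⌋ = ⌊904/588⌋ − ⌊719/588⌋ = 1 − 1 = 0
n=4: ⌊(5·185+164)/588⌋ − ⌊(4·185+164)/588⌋ = ⌊1089/588⌋ − ⌊904/588⌋ = 1 − 1 = 0
n=5: ⌊(6·185+164)/588⌋ − ⌊(5·185+164)/588⌋ = ⌊1274/588⌋ − ⌊1089/588⌋ = 2 − 1 = 1
n=6: ⌊(7·185+164)/588⌋ − ⌊(6·185+164)/588⌋ = ⌊1459/588⌋ − ⌊1274/588⌋ = 2 − 2 = 0
n=7: ⌊(8·185+164)/588⌋ − ⌊(7·185+164)/588⌋ = ⌊1644/588⌋ − ⌊1459/588⌋ = 2 − 2 = 0
n=8: ⌊(9·185+164)/588⌋ − ⌊(8·185+164)/588⌋ = ⌊1829/588⌋ − ⌊1644/588⌋ = 3 − 2 = 1
n=9: ⌊(10·185+164)/588⌋ − ⌊(9·185+164)/588⌋ = ⌊2014/588⌋ − ⌊1829/588⌋ = 3 − 3 = 0
n=10: ⌊(11·185+164)/588⌋ − ⌊(10·185+164)/588⌋ = ⌊2199/588⌋ − ⌊2014/588⌋ = 3 − 3 = 0
n=11: ⌊(12·185+164)/588⌋ − ⌊(11·185+164)/588⌋ = ⌊2384/588⌋ − ⌊2199/588⌋ = 4 − 3 = 1
n=12: ⌊(13·185+164)/588⌋ − ⌊(12·185+164)/588⌋ = ⌊2569/588⌋ − ⌊2384/588⌋ = 4 − 4 = 0
n=13: ⌊(14·185+164)/588⌋ − ⌊(13·185+164)/588⌋ = ⌊2754/588⌋ − ⌊2569/588⌋ = 4 − 4 = 0
n=14: ⌊(15·185+164)/588⌋ − ⌊(14·185+164)/588⌋ = ⌊2939/588⌋ − ⌊2754/588⌋ = 4 − 4 = 0
n=15: ⌊(16·185+164)/588⌋ − ⌊(15·185+164)/588⌋ = ⌊3124/588⌋ − ⌊2939/588⌋ = 5 − 4 = 1
n=16: ⌊(17·185+164)/588⌋ − ⌊(16·185+164)/588⌋ = ⌊3309/588⌋ − ⌊3124/588⌋ = 5 − 5 = 0
n=17: ⌊(18·185+164)/588⌋ − ⌊(17·185+164)/588⌋ = ⌊3494/588⌋ − ⌊3309/588⌋ = 5 − 5 = 0
n=18: ⌊(19·185+164)/588⌋ − ⌊(18·185+164)/588⌋ = ⌊3679/588⌋ − ⌊3494/588⌋ = 6 − 5 = 1
n=19: ⌊(20·185+164)/588⌋ − ⌊(19·185+164)/588⌋ = ⌊3864/588⌋ − ⌊3679/588⌋ = 6 − 6 = 0
n=20: ⌊(21·185+164)/588⌋ − ⌊(20·185+164)/588⌋ = ⌊4049/588⌋ − ⌊3864/588⌋ = 6 − 6 = 0
n=21: ⌊(22·185+164)/588⌋ − ⌊(21·185+164)/588⌋ = ⌊4234/588⌋ − ⌊4049/588⌋ = 7 − 6 = 1
n=22: ⌊(23·185+164)/588⌋ − ⌊(22·185+164)/588⌋ = ⌊4419/588⌋ − ⌊4234/588⌋ = 7 − 7 = 0
n=23: ⌊(24·185+164)/588⌋ − ⌊(23·185+164)/588⌋ = ⌊4604/588⌋ − ⌊4419/588⌋ = 7 − 7 = 0
n=24: ⌊(25·185+164)/588⌋ − ⌊(24·185+164)/588⌋ = ⌊4789/588⌋ − ⌊4604/588⌋ = 8 − 7 = 1
n=25: ⌊(26·185+164)/588⌋ − ⌊(25·185+164)/588⌋ = ⌊4974/588⌋ − ⌊4789/588⌋ = 8 − 8 = 0
n=26: ⌊(27·185+164)/588⌋ − ⌊(26·185+164)/588⌋ = ⌊5159/588⌋ − ⌊4974/588⌋ = 8 − 8 = 0
n=27: ⌊(28·185+164)/588⌋ − ⌊(27·185+164)/588⌋ = ⌊5344/588⌋ − ⌊5159/588⌋ = 9 − 8 = 1
n=28: ⌊(29·185+164)/588⌋ − ⌊(28·185+164)/588⌋ = ⌊5529/588⌋ − ⌊5344/588⌋ = 9 − 9 = 0
n=29: ⌊(30·185+164)/588⌋ − ⌊(29·185+164)/588⌋ = ⌊5714/588⌋ − ⌊5529/588⌋ = 9 − 9 = 0
n=30: ⌊(31·185+164)/588⌋ − ⌊(30·185+164)/588⌋ = ⌊5899/588⌋ − ⌊5714/588⌋ = 10 − 9 = 1
n=31: ⌊(32·185+164)/588⌋ − ⌊(31·185+164)/588⌋ = ⌊6084/588⌋ − ⌊5899/588⌋ = 10 − 10 = 0
n=32: ⌊(33·185+164)/588⌋ − ⌊(32·185+164)/588⌋ = ⌊6269/588⌋ − ⌊6084/588⌋ = 10 − 10 = 0
n=33: ⌊(34·185+164)/588⌋ − ⌊(33·185+164)/588⌋ = ⌊6454/588⌋ − ⌊6269/588⌋ = 10 − 10 = 0
n=34: ⌊(35·185+164)/588⌋ − ⌊(34·185+164)/588⌋ = ⌊6639/588⌋ − ⌊6454/588⌋ = 11 − 10 = 1
n=35: ⌊(36·185+164)/588⌋ − ⌊(35·185+164)/588⌋ = ⌊6824/588⌋ − ⌊6639/588⌋ = 11 − 11 = 0
n=36: ⌊(37·185+164)/588⌋ − ⌊(36·185+164)/588⌋ = ⌊7009/588⌋ − ⌊6824/588⌋ = 11 − 11 = 0
n=37: ⌊(38·185+164)/588⌋ − ⌊(37·185+164)/588⌋ = ⌊7194/588⌋ − ⌊7009/588⌋ = 12 − 11 = 1
n=38: ⌊(39·185+164)/588⌋ − ⌊(38·185+164)/588⌋ = ⌊7379/588⌋ − ⌊7194/588⌋ = 12 − 12 = 0
n=39: ⌊(40·185+164)/588⌋ − ⌊(39·185+164)/588⌋ = ⌊7564/588⌋ − ⌊7379/588⌋ = 12 − 12 = 0
n=40: ⌊(41·185+164)/588⌋ − ⌊(40·185+164)/588⌋ = ⌊7749/588⌋ − ⌊7564/588⌋ = 13 − 12 = 1
n=41: ⌊(42·185+164)/588⌋ − ⌊(41·185+164)/588⌋ = ⌊7934/588⌋ − ⌊7749/588⌋ = 13 − 13 = 0
n=42: ⌊(43·185+164)/588⌋ − ⌊(42·185+164)/588⌋ = ⌊8119/588⌋ − ⌊7934/588⌋ = 13 − 13 = 0
n=43: ⌊(44·185+164)/588⌋ − ⌊(43·185+164)/588⌋ = ⌊8304/588⌋ − ⌊8119/588⌋ = 14 − 13 = 1
n=44: ⌊(45·185+164)/588⌋ − ⌊(44·185+164)/588⌋ = ⌊8489/588⌋ − ⌊8304/588⌋ = 14 − 14 = 0
n=45: ⌊(46·185+164)/588⌋ − ⌊(45·185+164)/588⌋ = ⌊8674/588⌋ − ⌊8489/588⌋ = 14 − 14 = 0
n=46: ⌊(47·185+164)/588⌋ − ⌊(46·185+164)/588⌋ = ⌊8859/588⌋ − ⌊8674/588⌋ = 15 − 14 = 1
n=47: ⌊(48·185+164)/588⌋ − ⌊(47·185+164)/588⌋ = ⌊9044/588⌋ − ⌊8859/588⌋ = 15 − 15 = 0
n=48: ⌊(49·185+164)/588⌋ − ⌊(48·185+164)/588⌋ = ⌊9229/588⌋ − ⌊9044/588⌋ = 15 − 15 = 0
n=49: ⌊(50·185+164)/588⌋ − ⌊(49·185+164)/588⌋ = ⌊9414/588⌋ − ⌊9229/588⌋ = 16 − 15 = 1
n=50: ⌊(51·185+164)/588⌋ − ⌊(50·185+164)/588⌋ = ⌊9599/588⌋ − ⌊9414/588⌋ = 16 − 16 = 0
n=51: ⌊(52·185+164)/588⌋ − ⌊(51·185+164)/588⌋ = ⌊9784/588⌋ − ⌊9599/588⌋ = 16 − 16 = 0
n=52: ⌊(53·185+164)/588⌋ − ⌊(52·185+164)/588⌋ = ⌊9969/588⌋ − ⌊9784/588⌋ = 16 − 16 = 0
n=53: ⌊(54·185+164)/588⌋ − ⌊(53·185+164)/588⌋ = ⌊10154/588⌋ − ⌊9969/588⌋ = 17 − 16 = 1
n=54: ⌊(55·185+164)/588⌋ − ⌊(54·185+164)/588⌋ = ⌊10339/588⌋ − ⌊10154/588⌋ = 17 − 17 = 0
n=55: ⌊(56·185+164)/588⌋ − ⌊(55·185+164)/588⌋ = ⌊10524/588⌋ − ⌊10339/588⌋ = 17 − 17 = 0
n=56: ⌊(57·185+164)/588⌋ − ⌊(56·185+164)/588⌋ = ⌊10709/588⌋ − ⌊10524/588⌋ = 18 − 17 = 1
n=57: ⌊(58·185+164)/588⌋ − ⌊(57·185+164)/588⌋ = ⌊10894/588⌋ − ⌊10709/588⌋ = 18 − 18 = 0
n=58: ⌊(59·185+164)/588⌋ − ⌊(58·185+164)/588⌋ = ⌊11079/588⌋ − ⌊10894/588⌋ = 18 − 18 = 0
n=59: ⌊(60·185+164)/588⌋ − ⌊(59·185+164)/588⌋ = ⌊11264/588⌋ − ⌊11079/588⌋ = 19 − 18 = 1
n=60: ⌊(61·185+164)/588⌋ − ⌊(60·185+164)/588⌋ = ⌊11449/588⌋ − ⌊11264/588⌋ = 19 − 19 = 0
n=61: ⌊(62·185+164)/588⌋ − ⌊(61·185+164)/588⌋ = ⌊11634/588⌋ − ⌊11449/588⌋ = 19 − 19 = 0
n=62: ⌊(63·185+164)/588⌋ − ⌊(62·185+164)/588⌋ = ⌊11819/588⌋ − ⌊11634/588⌋ = 20 − 19 = 1
n=63: ⌊(64·185+164)/588⌋ − ⌊(63·185+164)/588⌋ = ⌊12004/588⌋ − ⌊11819/588⌋ = 20 − 20 = 0
n=64: ⌊(65·185+164)/588⌋ − ⌊(64·185+164)/588⌋ = ⌊12189/588⌋ − ⌊12004/588⌋ = 20 − 20 = 0
n=65: ⌊(66·185+164)/588⌋ − ⌊(65·185+164)/588⌋ = ⌊12374/588⌋ − ⌊12189/588⌋ = 21 − 20 = 1
n=66: ⌊(67·185+164)/588⌋ − ⌊(66·185+164)/588⌋ = ⌊12559/588⌋ − ⌊12374/588⌋ = 21 − 21 = 0
n=67: ⌊(68·185+164)/588⌋ − ⌊(67·185+164)/588⌋ = ⌊12744/588⌋ − ⌊12559/588⌋ = 21 − 21 = 0
n=68: ⌊(69·185+164)/588⌋ − ⌊(68·185+164)/588⌋ = ⌊12929/588⌋ − ⌊12744/588⌋ = 21 − 21 = 0
n=69: ⌊(70·185+164)/588⌋ − ⌊(69·185+164)/588⌋ = ⌊13114/588⌋ − ⌊12929/588⌋ = 22 − 21 = 1
n=70: ⌊(71·185+164)/588⌋ − ⌊(70·185+164)/588⌋ = ⌊13299/588⌋ − ⌊13114/588⌋ = 22 − 22 = 0
n=71: ⌊(72·185+164)/588⌋ − ⌊(71·185+164)/588⌋ = ⌊13484/588⌋ − ⌊13299/588⌋ = 22 − 22 = 0
n=72: ⌊(73·185+164)/588⌋ − ⌊(72·185+164)/588⌋ = ⌊13669/588⌋ − ⌊13484/588⌋ = 23 − 22 = 1
n=73: ⌊(74·185+164)/588⌋ − ⌊(73·185+164)/588⌋ = ⌊13854/588⌋ − ⌊13669/588⌋ = 23 − 23 = 0
n=74: ⌊(75·185+164)/588⌋ − ⌊(74·185+164)/588⌋ = ⌊14039/588⌋ − ⌊13854/588⌋ = 23 − 23 = 0
n=75: ⌊(76·185+164)/588⌋ − ⌊(75·185+164)/588⌋ = ⌊14224/588⌋ − ⌊14039/588⌋ = 24 − 23 = 1
n=76: ⌊(77·185+164)/588⌋ − ⌊(76·185+164)/588⌋ = ⌊14409/588⌋ − ⌊14224/588⌋ = 24 − 24 = 0
n=77: ⌊(78·185+164)/588⌋ − ⌊(77·185+164)/588⌋ = ⌊14594/588⌋ − ⌊14409/588⌋ = 24 − 24 = 0
n=78: ⌊(79·185+164)/588⌋ − ⌊(78·185+164)/588⌋ = ⌊14779/588⌋ − ⌊14594/588⌋ = 25 − 24 = 1
n=79: ⌊(80·185+164)/588⌋ − ⌊(79·185+164)/588⌋ = ⌊14964/588⌋ − ⌊14779/588⌋ = 25 − 25 = 0
n=80: ⌊(81·185+164)/588⌋ − ⌊(80·185+164)/588⌋ = ⌊15149/588⌋ − ⌊14964/588⌋ = 25 − 25 = 0
n=81: ⌊(82·185+164)/588⌋ − ⌊(81·185+164)/588⌋ = ⌊15334/588⌋ − ⌊15149/588⌋ = 26 − 25 = 1
n=82: ⌊(83·185+164)/588⌋ − ⌊(82·185+164)/588⌋ = ⌊15519/588⌋ − ⌊15334/588⌋ = 26 − 26 = 0
n=83: ⌊(84·185+164)/588⌋ − ⌊(83·185+164)/588⌋ = ⌊15704/588⌋ − ⌊15519/588⌋ = 26 − 26 = 0
n=84: ⌊(85·185+164)/588⌋ − ⌊(84·185+164)/588⌋ = ⌊15889/588⌋ − ⌊15704/588⌋ = 27 − 26 = 1
n=85: ⌊(86·185+164)/588⌋ − ⌊(85·185+164)/588⌋ = ⌊16074/588⌋ − ⌊15889/588⌋ = 27 − 27 = 0
n=86: ⌊(87·185+164)/588⌋ − ⌊(86·185+164)/588⌋ = ⌊16259/588⌋ − ⌊16074/588⌋ = 27 − 27 = 0
n=87: ⌊(88·185+164)/588⌋ − ⌊(87·185+164)/588⌋ = ⌊16444/588⌋ − ⌊16259/588⌋ = 27 − 27 = 0
n=88: ⌊(89·185+164)/588⌋ − ⌊(88·185+164)/588⌋ = ⌊16629/588⌋ − ⌊16444/588⌋ = 28 − 27 = 1
n=89: ⌊(90·185+164)/588⌋ − ⌊(89·185+164)/588⌋ = ⌊16814/588⌋ − ⌊16629/588⌋ = 28 − 28 = 0
n=90: ⌊(91·185+164)/588⌋ − ⌊(90·185+164)/588⌋ = ⌊16999/588⌋ − ⌊16814/588⌋ = 28 − 28 = 0
n=91: ⌊(92·185+164)/588⌋ − ⌊(91·185+164)/588⌋ = ⌊17184/588⌋ − ⌊16999/588⌋ = 29 − 28 = 1
n=92: ⌊(93·185+164)/588⌋ − ⌊(92·185+164)/588⌋ = ⌊17369/588⌋ − ⌊17184/588⌋ = 29 − 29 = 0
n=93: ⌊(94·185+164)/588⌋ − ⌊(93·185+164)/588⌋ = ⌊17554/588⌋ − ⌊17369/588⌋ = 29 − 29 = 0
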